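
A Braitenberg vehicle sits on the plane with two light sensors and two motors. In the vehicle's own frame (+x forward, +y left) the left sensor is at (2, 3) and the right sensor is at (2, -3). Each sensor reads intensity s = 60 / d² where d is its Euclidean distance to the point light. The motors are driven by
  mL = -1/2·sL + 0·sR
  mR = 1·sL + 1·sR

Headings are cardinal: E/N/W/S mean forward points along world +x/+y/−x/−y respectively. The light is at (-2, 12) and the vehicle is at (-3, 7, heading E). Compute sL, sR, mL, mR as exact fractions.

12 12/13 -6 168/13

left sensor world pos  = (-1, 10); dL² = 5
right sensor world pos = (-1, 4); dR² = 65
sL = 60/5 = 12
sR = 60/65 = 12/13
mL = -1/2·sL + 0·sR = -6
mR = 1·sL + 1·sR = 168/13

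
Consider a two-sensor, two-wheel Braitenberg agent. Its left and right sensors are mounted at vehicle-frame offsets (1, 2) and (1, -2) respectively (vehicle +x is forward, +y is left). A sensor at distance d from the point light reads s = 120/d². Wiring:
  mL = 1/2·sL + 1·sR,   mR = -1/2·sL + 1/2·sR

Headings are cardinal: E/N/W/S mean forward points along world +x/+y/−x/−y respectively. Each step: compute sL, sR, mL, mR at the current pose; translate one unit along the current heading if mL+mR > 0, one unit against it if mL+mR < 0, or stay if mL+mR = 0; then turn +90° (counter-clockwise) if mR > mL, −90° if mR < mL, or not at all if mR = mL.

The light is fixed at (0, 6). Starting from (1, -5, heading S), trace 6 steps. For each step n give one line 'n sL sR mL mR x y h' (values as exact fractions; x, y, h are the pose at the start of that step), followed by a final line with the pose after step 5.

0 40/51 24/29 1804/1479 32/1479 1 -5 S
1 30/49 6/5 369/245 72/245 1 -6 W
2 24/25 24/25 36/25 0 0 -6 N
3 60/41 12/17 1002/697 -264/697 0 -5 E
4 40/51 24/29 1804/1479 32/1479 1 -5 S
5 30/49 6/5 369/245 72/245 1 -6 W
final 0 -6 N

n=0: pose=(1,-5,S); sL=40/51, sR=24/29; mL=1804/1479, mR=32/1479; mL+mR=36/29 → advance +1; mR−mL=-1772/1479 → turn -1·90°
n=1: pose=(1,-6,W); sL=30/49, sR=6/5; mL=369/245, mR=72/245; mL+mR=9/5 → advance +1; mR−mL=-297/245 → turn -1·90°
n=2: pose=(0,-6,N); sL=24/25, sR=24/25; mL=36/25, mR=0; mL+mR=36/25 → advance +1; mR−mL=-36/25 → turn -1·90°
n=3: pose=(0,-5,E); sL=60/41, sR=12/17; mL=1002/697, mR=-264/697; mL+mR=18/17 → advance +1; mR−mL=-1266/697 → turn -1·90°
n=4: pose=(1,-5,S); sL=40/51, sR=24/29; mL=1804/1479, mR=32/1479; mL+mR=36/29 → advance +1; mR−mL=-1772/1479 → turn -1·90°
n=5: pose=(1,-6,W); sL=30/49, sR=6/5; mL=369/245, mR=72/245; mL+mR=9/5 → advance +1; mR−mL=-297/245 → turn -1·90°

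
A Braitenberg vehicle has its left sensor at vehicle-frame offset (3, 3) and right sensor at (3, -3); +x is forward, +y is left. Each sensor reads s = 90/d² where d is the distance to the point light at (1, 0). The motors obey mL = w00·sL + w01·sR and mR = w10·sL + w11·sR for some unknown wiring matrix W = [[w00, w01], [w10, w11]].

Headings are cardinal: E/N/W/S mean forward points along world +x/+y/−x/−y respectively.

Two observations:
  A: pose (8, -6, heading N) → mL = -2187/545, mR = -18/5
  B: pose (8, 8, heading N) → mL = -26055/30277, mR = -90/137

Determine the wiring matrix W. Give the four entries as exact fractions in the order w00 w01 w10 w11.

obs A: pose=(8,-6,N) → sL=18/5, sR=90/109, mL=-2187/545, mR=-18/5
obs B: pose=(8,8,N) → sL=90/137, sR=90/221, mL=-26055/30277, mR=-90/137
sensor matrix S = [[18/5, 90/109], [90/137, 90/221]]; det S = 3048192/3300193
solve [mL_A; mL_B] = S·[w00; w01] and [mR_A; mR_B] = S·[w10; w11]:
  w00 = -1, w01 = -1/2, w10 = -1, w11 = 0

-1 -1/2 -1 0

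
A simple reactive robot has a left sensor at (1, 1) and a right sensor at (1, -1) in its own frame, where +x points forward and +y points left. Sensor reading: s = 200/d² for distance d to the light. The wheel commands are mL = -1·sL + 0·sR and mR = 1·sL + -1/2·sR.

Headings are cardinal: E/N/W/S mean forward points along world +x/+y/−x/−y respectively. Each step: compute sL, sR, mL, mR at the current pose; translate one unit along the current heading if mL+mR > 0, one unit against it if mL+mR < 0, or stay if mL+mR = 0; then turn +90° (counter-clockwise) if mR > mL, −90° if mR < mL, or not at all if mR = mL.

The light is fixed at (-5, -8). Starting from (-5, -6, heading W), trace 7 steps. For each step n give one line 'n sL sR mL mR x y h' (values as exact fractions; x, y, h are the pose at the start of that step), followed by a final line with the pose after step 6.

0 100 20 -100 90 -5 -6 W
1 40 200 -40 -60 -4 -6 S
2 50 25/2 -50 175/4 -4 -5 W
3 200/13 40 -200/13 -60/13 -3 -5 S
4 100/17 100/9 -100/17 50/153 -3 -4 E
5 8 200/29 -8 132/29 -4 -4 N
6 50 25/2 -50 175/4 -4 -5 W
final -3 -5 S

n=0: pose=(-5,-6,W); sL=100, sR=20; mL=-100, mR=90; mL+mR=-10 → advance -1; mR−mL=190 → turn +1·90°
n=1: pose=(-4,-6,S); sL=40, sR=200; mL=-40, mR=-60; mL+mR=-100 → advance -1; mR−mL=-20 → turn -1·90°
n=2: pose=(-4,-5,W); sL=50, sR=25/2; mL=-50, mR=175/4; mL+mR=-25/4 → advance -1; mR−mL=375/4 → turn +1·90°
n=3: pose=(-3,-5,S); sL=200/13, sR=40; mL=-200/13, mR=-60/13; mL+mR=-20 → advance -1; mR−mL=140/13 → turn +1·90°
n=4: pose=(-3,-4,E); sL=100/17, sR=100/9; mL=-100/17, mR=50/153; mL+mR=-50/9 → advance -1; mR−mL=950/153 → turn +1·90°
n=5: pose=(-4,-4,N); sL=8, sR=200/29; mL=-8, mR=132/29; mL+mR=-100/29 → advance -1; mR−mL=364/29 → turn +1·90°
n=6: pose=(-4,-5,W); sL=50, sR=25/2; mL=-50, mR=175/4; mL+mR=-25/4 → advance -1; mR−mL=375/4 → turn +1·90°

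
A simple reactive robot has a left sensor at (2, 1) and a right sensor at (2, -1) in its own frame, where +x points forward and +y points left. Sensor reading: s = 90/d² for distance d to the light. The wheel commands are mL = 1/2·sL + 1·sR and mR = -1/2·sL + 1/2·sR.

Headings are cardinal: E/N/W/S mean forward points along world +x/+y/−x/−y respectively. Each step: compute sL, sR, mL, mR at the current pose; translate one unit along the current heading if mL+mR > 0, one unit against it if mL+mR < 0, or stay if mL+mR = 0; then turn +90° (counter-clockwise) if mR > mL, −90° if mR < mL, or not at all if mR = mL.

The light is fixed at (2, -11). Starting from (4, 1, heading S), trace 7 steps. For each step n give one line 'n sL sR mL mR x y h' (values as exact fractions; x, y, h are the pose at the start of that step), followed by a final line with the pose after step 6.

0 90/109 90/101 14355/11009 360/11009 4 1 S
1 9/10 5/8 43/40 -11/80 4 0 W
2 90/169 90/173 22995/29237 -180/29237 3 0 N
3 45/89 9/13 2187/2314 108/1157 3 1 E
4 90/109 90/101 14355/11009 360/11009 4 1 S
5 9/10 5/8 43/40 -11/80 4 0 W
6 90/169 90/173 22995/29237 -180/29237 3 0 N
final 3 1 E

n=0: pose=(4,1,S); sL=90/109, sR=90/101; mL=14355/11009, mR=360/11009; mL+mR=135/101 → advance +1; mR−mL=-13995/11009 → turn -1·90°
n=1: pose=(4,0,W); sL=9/10, sR=5/8; mL=43/40, mR=-11/80; mL+mR=15/16 → advance +1; mR−mL=-97/80 → turn -1·90°
n=2: pose=(3,0,N); sL=90/169, sR=90/173; mL=22995/29237, mR=-180/29237; mL+mR=135/173 → advance +1; mR−mL=-23175/29237 → turn -1·90°
n=3: pose=(3,1,E); sL=45/89, sR=9/13; mL=2187/2314, mR=108/1157; mL+mR=27/26 → advance +1; mR−mL=-1971/2314 → turn -1·90°
n=4: pose=(4,1,S); sL=90/109, sR=90/101; mL=14355/11009, mR=360/11009; mL+mR=135/101 → advance +1; mR−mL=-13995/11009 → turn -1·90°
n=5: pose=(4,0,W); sL=9/10, sR=5/8; mL=43/40, mR=-11/80; mL+mR=15/16 → advance +1; mR−mL=-97/80 → turn -1·90°
n=6: pose=(3,0,N); sL=90/169, sR=90/173; mL=22995/29237, mR=-180/29237; mL+mR=135/173 → advance +1; mR−mL=-23175/29237 → turn -1·90°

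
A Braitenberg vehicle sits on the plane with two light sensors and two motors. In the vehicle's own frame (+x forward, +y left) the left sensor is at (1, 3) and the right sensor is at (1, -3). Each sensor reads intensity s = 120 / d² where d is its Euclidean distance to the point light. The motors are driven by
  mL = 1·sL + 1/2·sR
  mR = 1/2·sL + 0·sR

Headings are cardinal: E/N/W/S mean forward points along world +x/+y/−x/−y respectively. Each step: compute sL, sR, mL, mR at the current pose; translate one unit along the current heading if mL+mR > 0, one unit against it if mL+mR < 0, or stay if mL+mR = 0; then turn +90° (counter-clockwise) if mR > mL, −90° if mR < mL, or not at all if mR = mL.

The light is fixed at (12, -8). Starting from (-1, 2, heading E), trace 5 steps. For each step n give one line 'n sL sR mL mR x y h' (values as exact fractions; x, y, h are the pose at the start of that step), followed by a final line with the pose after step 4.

0 120/313 120/193 41940/60409 60/313 -1 2 E
1 20/27 20/51 430/459 10/27 0 2 S
2 24/41 120/313 9972/12833 12/41 0 1 W
3 30/89 3/5 567/890 15/89 -1 1 N
4 120/313 120/193 41940/60409 60/313 -1 2 E
final 0 2 S

n=0: pose=(-1,2,E); sL=120/313, sR=120/193; mL=41940/60409, mR=60/313; mL+mR=53520/60409 → advance +1; mR−mL=-30360/60409 → turn -1·90°
n=1: pose=(0,2,S); sL=20/27, sR=20/51; mL=430/459, mR=10/27; mL+mR=200/153 → advance +1; mR−mL=-260/459 → turn -1·90°
n=2: pose=(0,1,W); sL=24/41, sR=120/313; mL=9972/12833, mR=12/41; mL+mR=13728/12833 → advance +1; mR−mL=-6216/12833 → turn -1·90°
n=3: pose=(-1,1,N); sL=30/89, sR=3/5; mL=567/890, mR=15/89; mL+mR=717/890 → advance +1; mR−mL=-417/890 → turn -1·90°
n=4: pose=(-1,2,E); sL=120/313, sR=120/193; mL=41940/60409, mR=60/313; mL+mR=53520/60409 → advance +1; mR−mL=-30360/60409 → turn -1·90°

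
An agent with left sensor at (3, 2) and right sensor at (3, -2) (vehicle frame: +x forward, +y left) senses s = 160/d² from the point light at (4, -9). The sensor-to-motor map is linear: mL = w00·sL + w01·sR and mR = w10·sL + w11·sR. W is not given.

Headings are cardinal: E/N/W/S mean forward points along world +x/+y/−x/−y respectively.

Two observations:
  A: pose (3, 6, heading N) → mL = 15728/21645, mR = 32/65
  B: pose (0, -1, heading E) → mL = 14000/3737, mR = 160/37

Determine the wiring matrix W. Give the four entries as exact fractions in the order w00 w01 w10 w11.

obs A: pose=(3,6,N) → sL=160/333, sR=32/65, mL=15728/21645, mR=32/65
obs B: pose=(0,-1,E) → sL=160/101, sR=160/37, mL=14000/3737, mR=160/37
sensor matrix S = [[160/333, 32/65], [160/101, 160/37]]; det S = 20996096/16177473
solve [mL_A; mL_B] = S·[w00; w01] and [mR_A; mR_B] = S·[w10; w11]:
  w00 = 1, w01 = 1/2, w10 = 0, w11 = 1

1 1/2 0 1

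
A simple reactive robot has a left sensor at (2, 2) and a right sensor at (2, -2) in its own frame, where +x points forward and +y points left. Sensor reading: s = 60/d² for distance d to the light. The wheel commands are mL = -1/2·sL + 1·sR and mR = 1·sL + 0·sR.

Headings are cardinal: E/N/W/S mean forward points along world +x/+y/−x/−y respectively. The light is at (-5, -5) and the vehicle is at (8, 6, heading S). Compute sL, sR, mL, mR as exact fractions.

left sensor world pos  = (10, 4); dL² = 306
right sensor world pos = (6, 4); dR² = 202
sL = 60/306 = 10/51
sR = 60/202 = 30/101
mL = -1/2·sL + 1·sR = 1025/5151
mR = 1·sL + 0·sR = 10/51

10/51 30/101 1025/5151 10/51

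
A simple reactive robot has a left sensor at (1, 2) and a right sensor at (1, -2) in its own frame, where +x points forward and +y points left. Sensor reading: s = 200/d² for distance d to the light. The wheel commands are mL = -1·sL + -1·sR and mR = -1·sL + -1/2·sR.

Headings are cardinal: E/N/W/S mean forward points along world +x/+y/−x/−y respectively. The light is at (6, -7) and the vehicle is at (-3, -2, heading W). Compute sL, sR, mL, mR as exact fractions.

200/109 200/149 -51600/16241 -40700/16241

left sensor world pos  = (-4, -4); dL² = 109
right sensor world pos = (-4, 0); dR² = 149
sL = 200/109 = 200/109
sR = 200/149 = 200/149
mL = -1·sL + -1·sR = -51600/16241
mR = -1·sL + -1/2·sR = -40700/16241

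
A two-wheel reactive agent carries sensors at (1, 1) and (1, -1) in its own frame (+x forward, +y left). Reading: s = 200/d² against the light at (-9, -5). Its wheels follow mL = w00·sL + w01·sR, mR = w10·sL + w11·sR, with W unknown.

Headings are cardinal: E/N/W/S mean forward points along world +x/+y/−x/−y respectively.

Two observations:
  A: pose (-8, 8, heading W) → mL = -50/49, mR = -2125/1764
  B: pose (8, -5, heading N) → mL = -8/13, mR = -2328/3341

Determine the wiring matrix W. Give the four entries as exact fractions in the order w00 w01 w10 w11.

obs A: pose=(-8,8,W) → sL=25/18, sR=50/49, mL=-50/49, mR=-2125/1764
obs B: pose=(8,-5,N) → sL=200/257, sR=8/13, mL=-8/13, mR=-2328/3341
sensor matrix S = [[25/18, 50/49], [200/257, 8/13]]; det S = 89300/1473381
solve [mL_A; mL_B] = S·[w00; w01] and [mR_A; mR_B] = S·[w10; w11]:
  w00 = 0, w01 = -1, w10 = -1/2, w11 = -1/2

0 -1 -1/2 -1/2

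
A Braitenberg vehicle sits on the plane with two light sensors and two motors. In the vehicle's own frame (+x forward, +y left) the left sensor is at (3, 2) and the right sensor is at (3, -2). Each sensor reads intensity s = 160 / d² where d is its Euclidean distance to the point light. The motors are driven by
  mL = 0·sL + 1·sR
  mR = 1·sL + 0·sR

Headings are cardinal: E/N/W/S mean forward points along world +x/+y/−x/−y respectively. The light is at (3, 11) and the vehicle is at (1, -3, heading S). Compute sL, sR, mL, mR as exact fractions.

left sensor world pos  = (3, -6); dL² = 289
right sensor world pos = (-1, -6); dR² = 305
sL = 160/289 = 160/289
sR = 160/305 = 32/61
mL = 0·sL + 1·sR = 32/61
mR = 1·sL + 0·sR = 160/289

160/289 32/61 32/61 160/289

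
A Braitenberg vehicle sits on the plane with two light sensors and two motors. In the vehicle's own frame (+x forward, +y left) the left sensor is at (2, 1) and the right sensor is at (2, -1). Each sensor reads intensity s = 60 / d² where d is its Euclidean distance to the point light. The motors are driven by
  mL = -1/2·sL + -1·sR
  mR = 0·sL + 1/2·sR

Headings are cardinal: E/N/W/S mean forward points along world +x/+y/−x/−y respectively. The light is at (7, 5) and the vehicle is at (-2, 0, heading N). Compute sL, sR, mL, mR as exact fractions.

left sensor world pos  = (-3, 2); dL² = 109
right sensor world pos = (-1, 2); dR² = 73
sL = 60/109 = 60/109
sR = 60/73 = 60/73
mL = -1/2·sL + -1·sR = -8730/7957
mR = 0·sL + 1/2·sR = 30/73

60/109 60/73 -8730/7957 30/73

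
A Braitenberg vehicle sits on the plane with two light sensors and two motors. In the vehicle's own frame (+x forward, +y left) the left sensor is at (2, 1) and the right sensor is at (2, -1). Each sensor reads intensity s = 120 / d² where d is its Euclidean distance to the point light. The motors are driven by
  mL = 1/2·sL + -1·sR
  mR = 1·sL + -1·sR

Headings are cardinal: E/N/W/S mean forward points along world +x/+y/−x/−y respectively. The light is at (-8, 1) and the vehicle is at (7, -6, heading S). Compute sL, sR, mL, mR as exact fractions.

120/337 120/277 -23820/93349 -7200/93349

left sensor world pos  = (8, -8); dL² = 337
right sensor world pos = (6, -8); dR² = 277
sL = 120/337 = 120/337
sR = 120/277 = 120/277
mL = 1/2·sL + -1·sR = -23820/93349
mR = 1·sL + -1·sR = -7200/93349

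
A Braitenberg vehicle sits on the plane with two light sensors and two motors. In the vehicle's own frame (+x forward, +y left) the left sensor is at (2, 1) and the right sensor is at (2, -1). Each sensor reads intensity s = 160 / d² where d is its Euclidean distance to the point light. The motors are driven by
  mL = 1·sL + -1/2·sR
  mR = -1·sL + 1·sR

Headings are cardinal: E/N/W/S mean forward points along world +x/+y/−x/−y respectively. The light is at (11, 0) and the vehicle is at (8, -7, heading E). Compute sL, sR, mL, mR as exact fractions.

160/37 32/13 1488/481 -896/481

left sensor world pos  = (10, -6); dL² = 37
right sensor world pos = (10, -8); dR² = 65
sL = 160/37 = 160/37
sR = 160/65 = 32/13
mL = 1·sL + -1/2·sR = 1488/481
mR = -1·sL + 1·sR = -896/481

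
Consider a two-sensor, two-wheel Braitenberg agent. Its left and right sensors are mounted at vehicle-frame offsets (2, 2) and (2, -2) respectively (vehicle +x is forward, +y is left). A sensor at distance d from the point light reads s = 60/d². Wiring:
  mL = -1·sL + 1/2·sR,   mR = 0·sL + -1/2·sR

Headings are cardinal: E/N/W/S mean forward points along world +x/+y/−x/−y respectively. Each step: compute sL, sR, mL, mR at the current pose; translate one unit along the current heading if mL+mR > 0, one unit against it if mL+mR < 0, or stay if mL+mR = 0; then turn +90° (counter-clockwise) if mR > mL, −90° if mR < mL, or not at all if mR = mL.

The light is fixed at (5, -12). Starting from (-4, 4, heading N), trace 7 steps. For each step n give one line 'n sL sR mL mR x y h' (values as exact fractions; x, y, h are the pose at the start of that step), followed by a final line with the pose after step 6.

n=0: pose=(-4,4,N); sL=12/89, sR=60/373; mL=-1806/33197, mR=-30/373; mL+mR=-12/89 → advance -1; mR−mL=-864/33197 → turn -1·90°
n=1: pose=(-4,3,E); sL=30/169, sR=30/109; mL=-735/18421, mR=-15/109; mL+mR=-30/169 → advance -1; mR−mL=-1800/18421 → turn -1·90°
n=2: pose=(-5,3,S); sL=60/233, sR=60/313; mL=-11790/72929, mR=-30/313; mL+mR=-60/233 → advance -1; mR−mL=4800/72929 → turn +1·90°
n=3: pose=(-5,4,E); sL=15/97, sR=3/13; mL=-99/2522, mR=-3/26; mL+mR=-15/97 → advance -1; mR−mL=-96/1261 → turn -1·90°
n=4: pose=(-6,4,S); sL=60/277, sR=12/73; mL=-2718/20221, mR=-6/73; mL+mR=-60/277 → advance -1; mR−mL=1056/20221 → turn +1·90°
n=5: pose=(-6,5,E); sL=30/221, sR=10/51; mL=-25/663, mR=-5/51; mL+mR=-30/221 → advance -1; mR−mL=-40/663 → turn -1·90°
n=6: pose=(-7,5,S); sL=12/65, sR=60/421; mL=-3102/27365, mR=-30/421; mL+mR=-12/65 → advance -1; mR−mL=1152/27365 → turn +1·90°

0 12/89 60/373 -1806/33197 -30/373 -4 4 N
1 30/169 30/109 -735/18421 -15/109 -4 3 E
2 60/233 60/313 -11790/72929 -30/313 -5 3 S
3 15/97 3/13 -99/2522 -3/26 -5 4 E
4 60/277 12/73 -2718/20221 -6/73 -6 4 S
5 30/221 10/51 -25/663 -5/51 -6 5 E
6 12/65 60/421 -3102/27365 -30/421 -7 5 S
final -7 6 E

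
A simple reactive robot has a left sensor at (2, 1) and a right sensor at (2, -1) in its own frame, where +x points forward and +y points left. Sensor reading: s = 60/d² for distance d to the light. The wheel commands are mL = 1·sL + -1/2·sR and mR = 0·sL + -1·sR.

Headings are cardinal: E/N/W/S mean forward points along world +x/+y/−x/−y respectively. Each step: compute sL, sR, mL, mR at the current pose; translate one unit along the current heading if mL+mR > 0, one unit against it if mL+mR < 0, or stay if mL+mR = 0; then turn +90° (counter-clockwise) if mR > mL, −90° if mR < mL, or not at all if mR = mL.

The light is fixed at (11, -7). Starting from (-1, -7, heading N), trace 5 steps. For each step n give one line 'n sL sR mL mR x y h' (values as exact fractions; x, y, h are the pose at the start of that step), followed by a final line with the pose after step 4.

n=0: pose=(-1,-7,N); sL=60/173, sR=12/25; mL=462/4325, mR=-12/25; mL+mR=-1614/4325 → advance -1; mR−mL=-2538/4325 → turn -1·90°
n=1: pose=(-1,-8,E); sL=3/5, sR=15/26; mL=81/260, mR=-15/26; mL+mR=-69/260 → advance -1; mR−mL=-231/260 → turn -1·90°
n=2: pose=(-2,-8,S); sL=20/51, sR=12/41; mL=514/2091, mR=-12/41; mL+mR=-98/2091 → advance -1; mR−mL=-1126/2091 → turn -1·90°
n=3: pose=(-2,-7,W); sL=30/113, sR=30/113; mL=15/113, mR=-30/113; mL+mR=-15/113 → advance -1; mR−mL=-45/113 → turn -1·90°
n=4: pose=(-1,-7,N); sL=60/173, sR=12/25; mL=462/4325, mR=-12/25; mL+mR=-1614/4325 → advance -1; mR−mL=-2538/4325 → turn -1·90°

0 60/173 12/25 462/4325 -12/25 -1 -7 N
1 3/5 15/26 81/260 -15/26 -1 -8 E
2 20/51 12/41 514/2091 -12/41 -2 -8 S
3 30/113 30/113 15/113 -30/113 -2 -7 W
4 60/173 12/25 462/4325 -12/25 -1 -7 N
final -1 -8 E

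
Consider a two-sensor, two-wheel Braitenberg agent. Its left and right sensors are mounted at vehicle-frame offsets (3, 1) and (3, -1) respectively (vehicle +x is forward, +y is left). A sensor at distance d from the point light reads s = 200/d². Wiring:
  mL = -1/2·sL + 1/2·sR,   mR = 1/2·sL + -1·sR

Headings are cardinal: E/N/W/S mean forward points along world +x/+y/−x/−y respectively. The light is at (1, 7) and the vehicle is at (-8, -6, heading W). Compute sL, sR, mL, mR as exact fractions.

left sensor world pos  = (-11, -7); dL² = 340
right sensor world pos = (-11, -5); dR² = 288
sL = 200/340 = 10/17
sR = 200/288 = 25/36
mL = -1/2·sL + 1/2·sR = 65/1224
mR = 1/2·sL + -1·sR = -245/612

10/17 25/36 65/1224 -245/612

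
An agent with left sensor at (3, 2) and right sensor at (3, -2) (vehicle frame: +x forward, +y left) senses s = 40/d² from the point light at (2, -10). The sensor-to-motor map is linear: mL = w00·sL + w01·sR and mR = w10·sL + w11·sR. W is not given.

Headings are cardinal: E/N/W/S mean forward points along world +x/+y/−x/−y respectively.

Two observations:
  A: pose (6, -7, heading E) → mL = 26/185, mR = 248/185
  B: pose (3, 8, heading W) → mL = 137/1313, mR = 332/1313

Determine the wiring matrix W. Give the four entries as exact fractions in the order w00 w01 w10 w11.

1 -1/2 1 1

obs A: pose=(6,-7,E) → sL=20/37, sR=4/5, mL=26/185, mR=248/185
obs B: pose=(3,8,W) → sL=2/13, sR=10/101, mL=137/1313, mR=332/1313
sensor matrix S = [[20/37, 4/5], [2/13, 10/101]]; det S = -16896/242905
solve [mL_A; mL_B] = S·[w00; w01] and [mR_A; mR_B] = S·[w10; w11]:
  w00 = 1, w01 = -1/2, w10 = 1, w11 = 1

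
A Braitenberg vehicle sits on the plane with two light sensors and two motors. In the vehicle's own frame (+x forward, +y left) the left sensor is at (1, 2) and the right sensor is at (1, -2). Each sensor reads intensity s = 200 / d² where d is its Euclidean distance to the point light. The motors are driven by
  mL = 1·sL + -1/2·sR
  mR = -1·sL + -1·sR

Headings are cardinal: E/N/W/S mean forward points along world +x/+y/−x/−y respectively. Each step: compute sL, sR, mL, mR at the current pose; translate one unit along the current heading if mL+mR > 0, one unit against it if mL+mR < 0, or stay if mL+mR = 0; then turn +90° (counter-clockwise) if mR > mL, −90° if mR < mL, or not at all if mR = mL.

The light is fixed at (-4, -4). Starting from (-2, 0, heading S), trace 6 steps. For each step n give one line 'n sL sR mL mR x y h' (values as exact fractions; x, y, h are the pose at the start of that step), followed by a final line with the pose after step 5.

n=0: pose=(-2,0,S); sL=8, sR=200/9; mL=-28/9, mR=-272/9; mL+mR=-100/3 → advance -1; mR−mL=-244/9 → turn -1·90°
n=1: pose=(-2,1,W); sL=20, sR=4; mL=18, mR=-24; mL+mR=-6 → advance -1; mR−mL=-42 → turn -1·90°
n=2: pose=(-1,1,N); sL=200/37, sR=200/61; mL=8500/2257, mR=-19600/2257; mL+mR=-300/61 → advance -1; mR−mL=-28100/2257 → turn -1·90°
n=3: pose=(-1,0,E); sL=50/13, sR=10; mL=-15/13, mR=-180/13; mL+mR=-15 → advance -1; mR−mL=-165/13 → turn -1·90°
n=4: pose=(-2,0,S); sL=8, sR=200/9; mL=-28/9, mR=-272/9; mL+mR=-100/3 → advance -1; mR−mL=-244/9 → turn -1·90°
n=5: pose=(-2,1,W); sL=20, sR=4; mL=18, mR=-24; mL+mR=-6 → advance -1; mR−mL=-42 → turn -1·90°

0 8 200/9 -28/9 -272/9 -2 0 S
1 20 4 18 -24 -2 1 W
2 200/37 200/61 8500/2257 -19600/2257 -1 1 N
3 50/13 10 -15/13 -180/13 -1 0 E
4 8 200/9 -28/9 -272/9 -2 0 S
5 20 4 18 -24 -2 1 W
final -1 1 N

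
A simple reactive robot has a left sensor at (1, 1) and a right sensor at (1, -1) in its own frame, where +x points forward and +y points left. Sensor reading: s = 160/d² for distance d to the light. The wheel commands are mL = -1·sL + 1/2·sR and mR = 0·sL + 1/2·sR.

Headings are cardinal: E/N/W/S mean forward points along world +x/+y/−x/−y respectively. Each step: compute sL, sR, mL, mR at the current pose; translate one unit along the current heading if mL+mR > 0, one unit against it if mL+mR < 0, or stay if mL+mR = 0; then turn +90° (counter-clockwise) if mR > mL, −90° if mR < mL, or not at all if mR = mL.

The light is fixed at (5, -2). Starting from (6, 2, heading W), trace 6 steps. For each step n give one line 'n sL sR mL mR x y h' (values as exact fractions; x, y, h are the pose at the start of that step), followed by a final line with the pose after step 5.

0 160/9 32/5 -656/45 16/5 6 2 W
1 80/9 16 -8/9 8 7 2 S
2 32/5 160/13 -16/65 80/13 7 1 E
3 8 5 -11/2 5/2 8 1 N
4 32 160/13 -336/13 80/13 8 0 W
5 80/13 16 24/13 8 9 0 S
final 9 -1 E

n=0: pose=(6,2,W); sL=160/9, sR=32/5; mL=-656/45, mR=16/5; mL+mR=-512/45 → advance -1; mR−mL=160/9 → turn +1·90°
n=1: pose=(7,2,S); sL=80/9, sR=16; mL=-8/9, mR=8; mL+mR=64/9 → advance +1; mR−mL=80/9 → turn +1·90°
n=2: pose=(7,1,E); sL=32/5, sR=160/13; mL=-16/65, mR=80/13; mL+mR=384/65 → advance +1; mR−mL=32/5 → turn +1·90°
n=3: pose=(8,1,N); sL=8, sR=5; mL=-11/2, mR=5/2; mL+mR=-3 → advance -1; mR−mL=8 → turn +1·90°
n=4: pose=(8,0,W); sL=32, sR=160/13; mL=-336/13, mR=80/13; mL+mR=-256/13 → advance -1; mR−mL=32 → turn +1·90°
n=5: pose=(9,0,S); sL=80/13, sR=16; mL=24/13, mR=8; mL+mR=128/13 → advance +1; mR−mL=80/13 → turn +1·90°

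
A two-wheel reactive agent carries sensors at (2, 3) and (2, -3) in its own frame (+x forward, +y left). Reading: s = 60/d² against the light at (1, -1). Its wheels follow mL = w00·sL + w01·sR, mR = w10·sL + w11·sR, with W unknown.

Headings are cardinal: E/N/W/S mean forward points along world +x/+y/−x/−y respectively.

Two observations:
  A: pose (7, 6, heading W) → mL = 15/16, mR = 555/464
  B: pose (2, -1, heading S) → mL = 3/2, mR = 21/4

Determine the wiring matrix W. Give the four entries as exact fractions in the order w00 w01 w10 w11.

1/2 0 1/2 1/2

obs A: pose=(7,6,W) → sL=15/8, sR=15/29, mL=15/16, mR=555/464
obs B: pose=(2,-1,S) → sL=3, sR=15/2, mL=3/2, mR=21/4
sensor matrix S = [[15/8, 15/29], [3, 15/2]]; det S = 5805/464
solve [mL_A; mL_B] = S·[w00; w01] and [mR_A; mR_B] = S·[w10; w11]:
  w00 = 1/2, w01 = 0, w10 = 1/2, w11 = 1/2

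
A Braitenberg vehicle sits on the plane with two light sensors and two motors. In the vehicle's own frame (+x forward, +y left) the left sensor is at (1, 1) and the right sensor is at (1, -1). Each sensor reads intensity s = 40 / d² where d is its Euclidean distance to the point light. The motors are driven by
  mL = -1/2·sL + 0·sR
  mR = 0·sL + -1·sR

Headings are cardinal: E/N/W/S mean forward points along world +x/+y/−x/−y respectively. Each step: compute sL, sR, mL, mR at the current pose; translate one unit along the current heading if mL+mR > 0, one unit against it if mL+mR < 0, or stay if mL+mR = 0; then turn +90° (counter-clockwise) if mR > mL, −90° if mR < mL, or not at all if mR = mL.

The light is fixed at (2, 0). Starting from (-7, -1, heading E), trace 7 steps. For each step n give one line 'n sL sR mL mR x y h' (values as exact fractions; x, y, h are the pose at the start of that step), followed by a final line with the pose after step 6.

0 5/8 10/17 -5/16 -10/17 -7 -1 E
1 8/17 8/25 -4/17 -8/25 -8 -1 S
2 20/61 20/61 -10/61 -20/61 -8 0 W
3 40/101 8/13 -20/101 -8/13 -7 0 N
4 5/8 10/17 -5/16 -10/17 -7 -1 E
5 8/17 8/25 -4/17 -8/25 -8 -1 S
6 20/61 20/61 -10/61 -20/61 -8 0 W
final -7 0 N

n=0: pose=(-7,-1,E); sL=5/8, sR=10/17; mL=-5/16, mR=-10/17; mL+mR=-245/272 → advance -1; mR−mL=-75/272 → turn -1·90°
n=1: pose=(-8,-1,S); sL=8/17, sR=8/25; mL=-4/17, mR=-8/25; mL+mR=-236/425 → advance -1; mR−mL=-36/425 → turn -1·90°
n=2: pose=(-8,0,W); sL=20/61, sR=20/61; mL=-10/61, mR=-20/61; mL+mR=-30/61 → advance -1; mR−mL=-10/61 → turn -1·90°
n=3: pose=(-7,0,N); sL=40/101, sR=8/13; mL=-20/101, mR=-8/13; mL+mR=-1068/1313 → advance -1; mR−mL=-548/1313 → turn -1·90°
n=4: pose=(-7,-1,E); sL=5/8, sR=10/17; mL=-5/16, mR=-10/17; mL+mR=-245/272 → advance -1; mR−mL=-75/272 → turn -1·90°
n=5: pose=(-8,-1,S); sL=8/17, sR=8/25; mL=-4/17, mR=-8/25; mL+mR=-236/425 → advance -1; mR−mL=-36/425 → turn -1·90°
n=6: pose=(-8,0,W); sL=20/61, sR=20/61; mL=-10/61, mR=-20/61; mL+mR=-30/61 → advance -1; mR−mL=-10/61 → turn -1·90°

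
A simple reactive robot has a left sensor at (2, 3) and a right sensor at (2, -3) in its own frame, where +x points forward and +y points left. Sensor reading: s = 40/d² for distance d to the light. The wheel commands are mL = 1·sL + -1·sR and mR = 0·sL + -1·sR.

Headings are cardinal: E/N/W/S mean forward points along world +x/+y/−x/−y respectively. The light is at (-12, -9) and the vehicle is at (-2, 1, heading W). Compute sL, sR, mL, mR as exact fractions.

40/113 40/233 4800/26329 -40/233

left sensor world pos  = (-4, -2); dL² = 113
right sensor world pos = (-4, 4); dR² = 233
sL = 40/113 = 40/113
sR = 40/233 = 40/233
mL = 1·sL + -1·sR = 4800/26329
mR = 0·sL + -1·sR = -40/233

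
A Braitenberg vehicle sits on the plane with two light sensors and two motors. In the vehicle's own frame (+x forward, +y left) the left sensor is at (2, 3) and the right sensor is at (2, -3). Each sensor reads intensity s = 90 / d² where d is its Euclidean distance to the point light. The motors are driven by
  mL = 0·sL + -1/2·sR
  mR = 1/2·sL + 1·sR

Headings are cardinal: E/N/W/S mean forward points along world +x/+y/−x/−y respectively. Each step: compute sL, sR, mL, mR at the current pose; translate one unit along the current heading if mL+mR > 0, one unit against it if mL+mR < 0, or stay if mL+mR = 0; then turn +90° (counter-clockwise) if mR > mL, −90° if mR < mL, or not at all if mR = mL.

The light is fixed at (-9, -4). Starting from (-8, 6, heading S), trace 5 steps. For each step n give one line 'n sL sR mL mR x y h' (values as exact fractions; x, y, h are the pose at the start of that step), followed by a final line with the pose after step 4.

n=0: pose=(-8,6,S); sL=9/8, sR=45/34; mL=-45/68, mR=513/272; mL+mR=333/272 → advance +1; mR−mL=693/272 → turn +1·90°
n=1: pose=(-8,5,E); sL=10/17, sR=2; mL=-1, mR=39/17; mL+mR=22/17 → advance +1; mR−mL=56/17 → turn +1·90°
n=2: pose=(-7,5,N); sL=45/61, sR=45/73; mL=-45/146, mR=8775/8906; mL+mR=3015/4453 → advance +1; mR−mL=5760/4453 → turn +1·90°
n=3: pose=(-7,6,W); sL=90/49, sR=90/169; mL=-45/169, mR=12015/8281; mL+mR=9810/8281 → advance +1; mR−mL=14220/8281 → turn +1·90°
n=4: pose=(-8,6,S); sL=9/8, sR=45/34; mL=-45/68, mR=513/272; mL+mR=333/272 → advance +1; mR−mL=693/272 → turn +1·90°

0 9/8 45/34 -45/68 513/272 -8 6 S
1 10/17 2 -1 39/17 -8 5 E
2 45/61 45/73 -45/146 8775/8906 -7 5 N
3 90/49 90/169 -45/169 12015/8281 -7 6 W
4 9/8 45/34 -45/68 513/272 -8 6 S
final -8 5 E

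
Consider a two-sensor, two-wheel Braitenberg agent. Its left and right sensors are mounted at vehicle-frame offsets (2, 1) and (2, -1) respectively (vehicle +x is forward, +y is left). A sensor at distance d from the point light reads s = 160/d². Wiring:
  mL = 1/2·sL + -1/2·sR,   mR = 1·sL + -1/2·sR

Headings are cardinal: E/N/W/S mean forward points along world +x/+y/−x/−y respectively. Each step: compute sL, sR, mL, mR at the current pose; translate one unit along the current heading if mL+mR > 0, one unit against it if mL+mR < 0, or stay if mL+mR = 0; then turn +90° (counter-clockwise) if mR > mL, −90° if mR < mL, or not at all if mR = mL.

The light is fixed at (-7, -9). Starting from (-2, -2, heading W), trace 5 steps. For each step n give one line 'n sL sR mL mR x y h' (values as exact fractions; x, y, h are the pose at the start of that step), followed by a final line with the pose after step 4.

0 32/9 160/73 448/657 1616/657 -2 -2 W
1 16/5 80/17 -64/85 72/85 -3 -2 S
2 32/17 160/61 -384/1037 592/1037 -3 -3 E
3 2 8/5 1/5 6/5 -2 -3 N
4 32/9 160/73 448/657 1616/657 -2 -2 W
final -3 -2 S

n=0: pose=(-2,-2,W); sL=32/9, sR=160/73; mL=448/657, mR=1616/657; mL+mR=688/219 → advance +1; mR−mL=16/9 → turn +1·90°
n=1: pose=(-3,-2,S); sL=16/5, sR=80/17; mL=-64/85, mR=72/85; mL+mR=8/85 → advance +1; mR−mL=8/5 → turn +1·90°
n=2: pose=(-3,-3,E); sL=32/17, sR=160/61; mL=-384/1037, mR=592/1037; mL+mR=208/1037 → advance +1; mR−mL=16/17 → turn +1·90°
n=3: pose=(-2,-3,N); sL=2, sR=8/5; mL=1/5, mR=6/5; mL+mR=7/5 → advance +1; mR−mL=1 → turn +1·90°
n=4: pose=(-2,-2,W); sL=32/9, sR=160/73; mL=448/657, mR=1616/657; mL+mR=688/219 → advance +1; mR−mL=16/9 → turn +1·90°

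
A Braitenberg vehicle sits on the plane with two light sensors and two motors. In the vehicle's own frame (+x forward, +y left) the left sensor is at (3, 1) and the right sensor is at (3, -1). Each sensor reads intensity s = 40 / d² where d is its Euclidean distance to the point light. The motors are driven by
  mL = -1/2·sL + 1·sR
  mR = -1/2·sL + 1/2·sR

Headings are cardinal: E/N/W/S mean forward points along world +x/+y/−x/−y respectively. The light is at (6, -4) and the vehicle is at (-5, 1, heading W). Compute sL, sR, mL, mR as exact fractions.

left sensor world pos  = (-8, 0); dL² = 212
right sensor world pos = (-8, 2); dR² = 232
sL = 40/212 = 10/53
sR = 40/232 = 5/29
mL = -1/2·sL + 1·sR = 120/1537
mR = -1/2·sL + 1/2·sR = -25/3074

10/53 5/29 120/1537 -25/3074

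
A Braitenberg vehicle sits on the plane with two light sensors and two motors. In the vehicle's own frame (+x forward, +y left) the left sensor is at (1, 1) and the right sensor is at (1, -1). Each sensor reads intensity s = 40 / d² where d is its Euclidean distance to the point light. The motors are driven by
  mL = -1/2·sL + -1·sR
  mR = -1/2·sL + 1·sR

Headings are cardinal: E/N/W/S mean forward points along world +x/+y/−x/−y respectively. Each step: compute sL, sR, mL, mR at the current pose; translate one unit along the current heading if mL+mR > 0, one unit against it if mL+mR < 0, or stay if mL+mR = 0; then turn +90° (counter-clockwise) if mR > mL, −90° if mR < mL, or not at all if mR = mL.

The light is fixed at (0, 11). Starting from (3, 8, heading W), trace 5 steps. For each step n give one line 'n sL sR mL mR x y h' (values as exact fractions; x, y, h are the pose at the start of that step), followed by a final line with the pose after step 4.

0 2 5 -6 4 3 8 W
1 40/41 8/5 -428/205 228/205 4 8 S
2 20/13 20/17 -430/221 90/221 4 9 E
3 8 40/17 -108/17 -28/17 3 9 N
4 2 5 -6 4 3 8 W
final 4 8 S

n=0: pose=(3,8,W); sL=2, sR=5; mL=-6, mR=4; mL+mR=-2 → advance -1; mR−mL=10 → turn +1·90°
n=1: pose=(4,8,S); sL=40/41, sR=8/5; mL=-428/205, mR=228/205; mL+mR=-40/41 → advance -1; mR−mL=16/5 → turn +1·90°
n=2: pose=(4,9,E); sL=20/13, sR=20/17; mL=-430/221, mR=90/221; mL+mR=-20/13 → advance -1; mR−mL=40/17 → turn +1·90°
n=3: pose=(3,9,N); sL=8, sR=40/17; mL=-108/17, mR=-28/17; mL+mR=-8 → advance -1; mR−mL=80/17 → turn +1·90°
n=4: pose=(3,8,W); sL=2, sR=5; mL=-6, mR=4; mL+mR=-2 → advance -1; mR−mL=10 → turn +1·90°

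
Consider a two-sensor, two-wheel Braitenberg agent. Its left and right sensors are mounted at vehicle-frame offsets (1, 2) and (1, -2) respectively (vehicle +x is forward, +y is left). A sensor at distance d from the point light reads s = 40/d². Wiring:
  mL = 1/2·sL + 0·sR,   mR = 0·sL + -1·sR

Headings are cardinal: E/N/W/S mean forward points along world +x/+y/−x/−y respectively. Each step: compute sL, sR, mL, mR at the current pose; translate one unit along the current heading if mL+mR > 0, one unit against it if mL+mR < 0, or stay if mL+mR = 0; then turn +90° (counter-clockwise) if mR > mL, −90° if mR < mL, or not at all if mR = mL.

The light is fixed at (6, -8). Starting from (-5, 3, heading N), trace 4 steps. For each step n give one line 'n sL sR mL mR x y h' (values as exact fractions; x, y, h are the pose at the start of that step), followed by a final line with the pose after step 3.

0 40/313 8/45 20/313 -8/45 -5 3 N
1 10/61 10/41 5/61 -10/41 -5 2 E
2 40/181 40/277 20/181 -40/277 -6 2 S
3 4/25 20/169 2/25 -20/169 -6 3 W
final -5 3 N

n=0: pose=(-5,3,N); sL=40/313, sR=8/45; mL=20/313, mR=-8/45; mL+mR=-1604/14085 → advance -1; mR−mL=-3404/14085 → turn -1·90°
n=1: pose=(-5,2,E); sL=10/61, sR=10/41; mL=5/61, mR=-10/41; mL+mR=-405/2501 → advance -1; mR−mL=-815/2501 → turn -1·90°
n=2: pose=(-6,2,S); sL=40/181, sR=40/277; mL=20/181, mR=-40/277; mL+mR=-1700/50137 → advance -1; mR−mL=-12780/50137 → turn -1·90°
n=3: pose=(-6,3,W); sL=4/25, sR=20/169; mL=2/25, mR=-20/169; mL+mR=-162/4225 → advance -1; mR−mL=-838/4225 → turn -1·90°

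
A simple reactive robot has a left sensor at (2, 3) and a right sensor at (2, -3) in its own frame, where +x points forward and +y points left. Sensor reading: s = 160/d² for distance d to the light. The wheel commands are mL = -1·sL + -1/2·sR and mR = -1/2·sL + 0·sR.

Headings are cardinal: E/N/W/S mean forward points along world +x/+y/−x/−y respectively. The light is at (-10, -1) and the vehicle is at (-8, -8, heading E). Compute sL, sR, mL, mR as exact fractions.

5 40/29 -165/29 -5/2

left sensor world pos  = (-6, -5); dL² = 32
right sensor world pos = (-6, -11); dR² = 116
sL = 160/32 = 5
sR = 160/116 = 40/29
mL = -1·sL + -1/2·sR = -165/29
mR = -1/2·sL + 0·sR = -5/2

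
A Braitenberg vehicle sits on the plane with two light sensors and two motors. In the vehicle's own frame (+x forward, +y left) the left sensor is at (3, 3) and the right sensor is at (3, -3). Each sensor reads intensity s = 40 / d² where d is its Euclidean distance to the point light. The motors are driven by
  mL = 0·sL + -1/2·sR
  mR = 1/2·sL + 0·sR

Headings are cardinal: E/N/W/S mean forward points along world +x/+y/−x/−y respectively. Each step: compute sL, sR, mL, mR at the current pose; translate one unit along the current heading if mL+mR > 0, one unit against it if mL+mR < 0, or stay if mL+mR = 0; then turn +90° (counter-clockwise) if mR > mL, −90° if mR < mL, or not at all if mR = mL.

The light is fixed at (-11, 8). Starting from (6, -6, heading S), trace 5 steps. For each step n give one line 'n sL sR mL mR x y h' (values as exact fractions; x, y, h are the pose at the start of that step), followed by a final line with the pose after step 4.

n=0: pose=(6,-6,S); sL=40/689, sR=8/97; mL=-4/97, mR=20/689; mL+mR=-816/66833 → advance -1; mR−mL=4696/66833 → turn +1·90°
n=1: pose=(6,-5,E); sL=2/25, sR=5/82; mL=-5/164, mR=1/25; mL+mR=39/4100 → advance +1; mR−mL=289/4100 → turn +1·90°
n=2: pose=(7,-5,N); sL=8/65, sR=40/541; mL=-20/541, mR=4/65; mL+mR=864/35165 → advance +1; mR−mL=3464/35165 → turn +1·90°
n=3: pose=(7,-4,W); sL=4/45, sR=20/153; mL=-10/153, mR=2/45; mL+mR=-16/765 → advance -1; mR−mL=28/255 → turn +1·90°
n=4: pose=(8,-4,S); sL=40/709, sR=40/481; mL=-20/481, mR=20/709; mL+mR=-4560/341029 → advance -1; mR−mL=23800/341029 → turn +1·90°

0 40/689 8/97 -4/97 20/689 6 -6 S
1 2/25 5/82 -5/164 1/25 6 -5 E
2 8/65 40/541 -20/541 4/65 7 -5 N
3 4/45 20/153 -10/153 2/45 7 -4 W
4 40/709 40/481 -20/481 20/709 8 -4 S
final 8 -3 E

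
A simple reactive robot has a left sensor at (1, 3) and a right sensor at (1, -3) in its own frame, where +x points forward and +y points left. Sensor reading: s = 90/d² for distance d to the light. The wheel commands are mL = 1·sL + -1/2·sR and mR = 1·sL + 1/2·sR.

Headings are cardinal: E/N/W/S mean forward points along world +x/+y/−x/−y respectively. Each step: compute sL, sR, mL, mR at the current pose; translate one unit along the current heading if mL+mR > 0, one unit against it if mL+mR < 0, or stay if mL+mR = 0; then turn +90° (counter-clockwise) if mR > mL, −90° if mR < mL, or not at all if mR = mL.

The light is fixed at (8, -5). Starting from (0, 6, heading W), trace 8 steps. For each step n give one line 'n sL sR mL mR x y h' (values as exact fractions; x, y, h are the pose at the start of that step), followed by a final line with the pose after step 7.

n=0: pose=(0,6,W); sL=18/29, sR=90/277; mL=3681/8033, mR=6291/8033; mL+mR=36/29 → advance +1; mR−mL=90/277 → turn +1·90°
n=1: pose=(-1,6,S); sL=45/68, sR=45/122; mL=495/1037, mR=1755/2074; mL+mR=45/34 → advance +1; mR−mL=45/122 → turn +1·90°
n=2: pose=(-1,5,E); sL=90/233, sR=90/113; mL=-315/26329, mR=20655/26329; mL+mR=180/233 → advance +1; mR−mL=90/113 → turn +1·90°
n=3: pose=(0,5,N); sL=45/121, sR=45/73; mL=1125/17666, mR=12015/17666; mL+mR=90/121 → advance +1; mR−mL=45/73 → turn +1·90°
n=4: pose=(0,6,W); sL=18/29, sR=90/277; mL=3681/8033, mR=6291/8033; mL+mR=36/29 → advance +1; mR−mL=90/277 → turn +1·90°
n=5: pose=(-1,6,S); sL=45/68, sR=45/122; mL=495/1037, mR=1755/2074; mL+mR=45/34 → advance +1; mR−mL=45/122 → turn +1·90°
n=6: pose=(-1,5,E); sL=90/233, sR=90/113; mL=-315/26329, mR=20655/26329; mL+mR=180/233 → advance +1; mR−mL=90/113 → turn +1·90°
n=7: pose=(0,5,N); sL=45/121, sR=45/73; mL=1125/17666, mR=12015/17666; mL+mR=90/121 → advance +1; mR−mL=45/73 → turn +1·90°

0 18/29 90/277 3681/8033 6291/8033 0 6 W
1 45/68 45/122 495/1037 1755/2074 -1 6 S
2 90/233 90/113 -315/26329 20655/26329 -1 5 E
3 45/121 45/73 1125/17666 12015/17666 0 5 N
4 18/29 90/277 3681/8033 6291/8033 0 6 W
5 45/68 45/122 495/1037 1755/2074 -1 6 S
6 90/233 90/113 -315/26329 20655/26329 -1 5 E
7 45/121 45/73 1125/17666 12015/17666 0 5 N
final 0 6 W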